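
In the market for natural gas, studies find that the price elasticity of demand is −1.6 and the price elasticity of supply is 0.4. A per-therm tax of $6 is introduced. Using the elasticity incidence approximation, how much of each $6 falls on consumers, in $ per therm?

Incidence ratio: consumers' share ≈ εs / (εs + |εd|) = 0.4 / (0.4 + 1.6) = 0.2.
So consumers bear ≈ 0.2 × $6 = $1.2; suppliers bear $4.8.

Consumers bear ≈ $1.2 per therm.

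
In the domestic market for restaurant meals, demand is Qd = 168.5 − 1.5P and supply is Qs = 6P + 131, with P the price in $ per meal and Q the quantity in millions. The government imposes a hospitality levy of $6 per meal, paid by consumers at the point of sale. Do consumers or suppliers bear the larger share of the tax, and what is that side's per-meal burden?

Before the tax: set 168.5 − 1.5P = 6P + 131 → P* = $5, Q* = 161.
With the tax collected from consumers, demand (in seller-price terms) shifts: Qd = 168.5 − 1.5(P + 6).
New equilibrium: consumers pay $9.8, suppliers receive $3.8, Q = 153.8. (Wedge: Pb − Ps = 6.)
Per-meal burden: consumers $4.8, suppliers $1.2.
Consumers take the larger share because demand is less price-elastic here (demand slope 1.5 vs supply slope 6).
The less price-elastic side of the market bears the larger share of a per-unit tax.

Consumers bear the larger share: $4.8 per meal.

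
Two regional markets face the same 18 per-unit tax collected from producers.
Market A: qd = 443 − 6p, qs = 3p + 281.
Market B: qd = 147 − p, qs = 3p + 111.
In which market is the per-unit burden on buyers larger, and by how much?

Market B, by 7.5.

Market A: pre-tax p* = 18, q* = 335; post-tax q = 299; per-unit burden on buyers = 6.
Market B: pre-tax p* = 9, q* = 138; post-tax q = 124.5; per-unit burden on buyers = 13.5.
Difference: 6 vs 13.5 → market B is larger by 7.5.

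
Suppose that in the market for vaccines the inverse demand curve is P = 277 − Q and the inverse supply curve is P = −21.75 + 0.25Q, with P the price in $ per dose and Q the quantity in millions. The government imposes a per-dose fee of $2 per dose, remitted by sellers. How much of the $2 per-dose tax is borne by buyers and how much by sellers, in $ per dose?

Rewrite in direct form: Qd = 277 − P and Qs = 4P + 87.
Before the tax: set 277 − P = 4P + 87 → P* = $38, Q* = 239.
With the tax collected from sellers, supply shifts: Qs = 4(P − 2) + 87.
New equilibrium: buyers pay $39.6, sellers receive $37.6, Q = 237.4. (Wedge: Pb − Ps = 2.)
Burden on buyers: $1.6; on sellers: $0.4. (They sum to $2.)
The less price-elastic side of the market bears the larger share of a per-unit tax.

Buyers bear $1.6 per dose; sellers bear $0.4 per dose.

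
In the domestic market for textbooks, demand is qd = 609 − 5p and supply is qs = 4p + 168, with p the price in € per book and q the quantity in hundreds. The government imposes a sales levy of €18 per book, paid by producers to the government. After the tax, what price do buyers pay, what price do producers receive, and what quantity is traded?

Before the tax: set 609 − 5p = 4p + 168 → p* = €49, q* = 364.
With the tax collected from producers, supply shifts: qs = 4(p − 18) + 168.
New equilibrium: buyers pay €57, producers receive €39, q = 324. (Wedge: pb − ps = 18.)

Buyers pay €57; producers receive €39; quantity = 324.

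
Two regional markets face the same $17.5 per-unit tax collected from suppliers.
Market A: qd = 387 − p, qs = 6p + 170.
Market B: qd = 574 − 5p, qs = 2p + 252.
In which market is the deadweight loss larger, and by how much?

Market B, by $87.5.

Market A: pre-tax p* = $31, q* = 356; post-tax q = 341; deadweight loss = $131.25.
Market B: pre-tax p* = $46, q* = 344; post-tax q = 319; deadweight loss = $218.75.
Difference: $131.25 vs $218.75 → market B is larger by $87.5.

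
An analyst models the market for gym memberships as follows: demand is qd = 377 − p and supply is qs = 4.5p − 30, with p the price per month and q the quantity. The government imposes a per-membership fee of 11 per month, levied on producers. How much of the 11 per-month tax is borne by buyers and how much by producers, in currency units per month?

Buyers bear 9 per month; producers bear 2 per month.

Before the tax: set 377 − p = 4.5p − 30 → p* = 74, q* = 303.
With the tax collected from producers, supply shifts: qs = 4.5(p − 11) − 30.
New equilibrium: buyers pay 83, producers receive 72, q = 294. (Wedge: pb − ps = 11.)
Burden on buyers: 9; on producers: 2. (They sum to 11.)
The less price-elastic side of the market bears the larger share of a per-unit tax.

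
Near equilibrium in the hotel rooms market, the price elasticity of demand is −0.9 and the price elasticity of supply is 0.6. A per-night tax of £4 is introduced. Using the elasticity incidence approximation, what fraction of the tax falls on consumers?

Incidence ratio: consumers' share ≈ εs / (εs + |εd|) = 0.6 / (0.6 + 0.9) = 0.4.
Supply is the less elastic side, so consumers bear the smaller share.

Consumers' share ≈ 0.4.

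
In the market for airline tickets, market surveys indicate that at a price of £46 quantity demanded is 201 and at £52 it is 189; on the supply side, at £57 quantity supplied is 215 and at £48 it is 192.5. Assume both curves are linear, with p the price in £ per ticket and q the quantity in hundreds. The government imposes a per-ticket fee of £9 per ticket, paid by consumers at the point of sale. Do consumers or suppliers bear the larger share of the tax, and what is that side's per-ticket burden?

Demand slope: (189 − 201)/(52 − 46) = -2, so qd = 293 − 2p.
Supply slope: (192.5 − 215)/(48 − 57) = 2.5, so qs = 2.5p + 72.5.
Without the tax, 293 − 2p = 2.5p + 72.5 gives 4.5p = 220.5, so p* = £49 and q* = 195.
With the tax collected from consumers, demand (in seller-price terms) shifts: qd = 293 − 2(p + 9).
New equilibrium: consumers pay £54, suppliers receive £45, q = 185. (Wedge: pb − ps = 9.)
Per-ticket burden: consumers £5, suppliers £4.
Consumers take the larger share because demand is less price-elastic here (demand slope 2 vs supply slope 2.5).
The less price-elastic side of the market bears the larger share of a per-unit tax.

Consumers bear the larger share: £5 per ticket.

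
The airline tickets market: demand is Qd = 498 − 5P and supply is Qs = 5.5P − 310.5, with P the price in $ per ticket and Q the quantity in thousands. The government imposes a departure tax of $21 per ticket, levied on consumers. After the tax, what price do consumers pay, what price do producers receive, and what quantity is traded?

Consumers pay $88; producers receive $67; quantity = 58.

Before the tax: set 498 − 5P = 5.5P − 310.5 → P* = $77, Q* = 113.
With the tax collected from consumers, demand (in seller-price terms) shifts: Qd = 498 − 5(P + 21).
New equilibrium: consumers pay $88, producers receive $67, Q = 58. (Wedge: Pb − Ps = 21.)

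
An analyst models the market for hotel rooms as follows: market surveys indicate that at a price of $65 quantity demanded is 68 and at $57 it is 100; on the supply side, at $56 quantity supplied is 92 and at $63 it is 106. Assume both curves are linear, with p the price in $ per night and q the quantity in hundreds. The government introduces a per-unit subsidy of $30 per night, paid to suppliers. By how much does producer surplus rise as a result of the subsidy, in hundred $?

Producer surplus rises by $2320 hundred.

Demand slope: (100 − 68)/(57 − 65) = -4, so qd = 328 − 4p.
Supply slope: (106 − 92)/(63 − 56) = 2, so qs = 2p − 20.
Before the subsidy: set 328 − 4p = 2p − 20 → p* = $58, q* = 96.
With a per-unit subsidy paid to suppliers, each receives p + 30 per unit sold, so supply becomes qs = 2(p + 30) − 20.
New equilibrium: consumers pay $48, suppliers receive $78, q = 136. (Wedge: pb − ps = −30.)
ΔPS is the trapezoid between Q = 136 and Q = 96 of height $20: ½ · (96 + 136) · 20 = $2320.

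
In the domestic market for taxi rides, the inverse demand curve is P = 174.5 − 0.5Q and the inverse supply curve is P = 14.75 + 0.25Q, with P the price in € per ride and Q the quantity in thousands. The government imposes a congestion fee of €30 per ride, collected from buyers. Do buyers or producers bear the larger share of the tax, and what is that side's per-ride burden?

Buyers bear the larger share: €20 per ride.

Inverting to Q(P) form: Qd = 349 − 2P; Qs = 4P − 59.
Without the tax, 349 − 2P = 4P − 59 gives 6P = 408, so P* = €68 and Q* = 213.
With the tax collected from buyers, demand (in seller-price terms) shifts: Qd = 349 − 2(P + 30).
Solving gives Q = 173 with buyers paying €88 and producers receiving €58 (the €30 wedge).
Per-ride burden: buyers €20, producers €10.
Buyers take the larger share because demand is less price-elastic here (demand slope 2 vs supply slope 4).
The less price-elastic side of the market bears the larger share of a per-unit tax.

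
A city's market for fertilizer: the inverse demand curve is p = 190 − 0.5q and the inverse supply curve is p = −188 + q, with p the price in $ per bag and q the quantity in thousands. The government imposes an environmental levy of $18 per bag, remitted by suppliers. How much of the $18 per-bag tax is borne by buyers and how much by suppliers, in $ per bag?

Buyers bear $6 per bag; suppliers bear $12 per bag.

Rewrite in direct form: qd = 380 − 2p and qs = p + 188.
Without the tax, 380 − 2p = p + 188 gives 3p = 192, so p* = $64 and q* = 252.
With the tax collected from suppliers, supply shifts: qs = (p − 18) + 188.
Solving gives q = 240 with buyers paying $70 and suppliers receiving $52 (the $18 wedge).
Burden on buyers: $6; on suppliers: $12. (They sum to $18.)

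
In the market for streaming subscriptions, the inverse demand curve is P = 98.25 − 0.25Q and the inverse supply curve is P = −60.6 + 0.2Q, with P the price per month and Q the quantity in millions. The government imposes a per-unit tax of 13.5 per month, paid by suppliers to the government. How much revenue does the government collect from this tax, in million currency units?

Tax revenue = 4360.5 million.

Inverting to Q(P) form: Qd = 393 − 4P; Qs = 5P + 303.
Before the tax: set 393 − 4P = 5P + 303 → P* = 10, Q* = 353.
With the tax collected from suppliers, supply shifts: Qs = 5(P − 13.5) + 303.
Solving gives Q = 323 with buyers paying 17.5 and suppliers receiving 4 (the 13.5 wedge).
Revenue = t · Q = 13.5 · 323 = 4360.5.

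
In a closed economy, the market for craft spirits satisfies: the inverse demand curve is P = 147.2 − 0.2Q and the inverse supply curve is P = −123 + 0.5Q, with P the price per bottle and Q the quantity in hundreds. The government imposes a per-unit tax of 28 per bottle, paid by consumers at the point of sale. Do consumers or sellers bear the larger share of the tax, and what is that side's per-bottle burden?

Rewrite in direct form: Qd = 736 − 5P and Qs = 2P + 246.
Before the tax: set 736 − 5P = 2P + 246 → P* = 70, Q* = 386.
With the tax collected from consumers, demand (in seller-price terms) shifts: Qd = 736 − 5(P + 28).
Solving gives Q = 346 with consumers paying 78 and sellers receiving 50 (the 28 wedge).
Per-bottle burden: consumers 8, sellers 20.
Sellers take the larger share because supply is less price-elastic here (demand slope 5 vs supply slope 2).

Sellers bear the larger share: 20 per bottle.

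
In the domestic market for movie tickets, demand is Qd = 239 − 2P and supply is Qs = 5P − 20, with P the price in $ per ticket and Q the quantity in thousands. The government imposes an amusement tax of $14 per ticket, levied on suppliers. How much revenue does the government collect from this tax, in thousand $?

Without the tax, 239 − 2P = 5P − 20 gives 7P = 259, so P* = $37 and Q* = 165.
With the tax collected from suppliers, supply shifts: Qs = 5(P − 14) − 20.
New equilibrium: consumers pay $47, suppliers receive $33, Q = 145. (Wedge: Pb − Ps = 14.)
Revenue = t · Q = 14 · 145 = $2030.

Tax revenue = $2030 thousand.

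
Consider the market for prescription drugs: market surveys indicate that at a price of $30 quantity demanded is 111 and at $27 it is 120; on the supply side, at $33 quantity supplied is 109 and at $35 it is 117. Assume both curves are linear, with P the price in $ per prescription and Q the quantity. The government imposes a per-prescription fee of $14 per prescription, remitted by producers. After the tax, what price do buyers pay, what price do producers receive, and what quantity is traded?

Buyers pay $40; producers receive $26; quantity = 81.

Demand slope: (120 − 111)/(27 − 30) = -3, so Qd = 201 − 3P.
Supply slope: (117 − 109)/(35 − 33) = 4, so Qs = 4P − 23.
Without the tax, 201 − 3P = 4P − 23 gives 7P = 224, so P* = $32 and Q* = 105.
With the tax collected from producers, supply shifts: Qs = 4(P − 14) − 23.
New equilibrium: buyers pay $40, producers receive $26, Q = 81. (Wedge: Pb − Ps = 14.)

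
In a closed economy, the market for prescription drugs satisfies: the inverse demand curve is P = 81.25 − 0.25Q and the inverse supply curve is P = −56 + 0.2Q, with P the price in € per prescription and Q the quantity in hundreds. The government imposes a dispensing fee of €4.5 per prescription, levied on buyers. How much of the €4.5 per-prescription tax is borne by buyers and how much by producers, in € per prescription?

Inverting to Q(P) form: Qd = 325 − 4P; Qs = 5P + 280.
Without the tax, 325 − 4P = 5P + 280 gives 9P = 45, so P* = €5 and Q* = 305.
With the tax collected from buyers, demand (in seller-price terms) shifts: Qd = 325 − 4(P + 4.5).
New equilibrium: buyers pay €7.5, producers receive €3, Q = 295. (Wedge: Pb − Ps = 4.5.)
Burden on buyers: €2.5; on producers: €2. (They sum to €4.5.)
The less price-elastic side of the market bears the larger share of a per-unit tax.

Buyers bear €2.5 per prescription; producers bear €2 per prescription.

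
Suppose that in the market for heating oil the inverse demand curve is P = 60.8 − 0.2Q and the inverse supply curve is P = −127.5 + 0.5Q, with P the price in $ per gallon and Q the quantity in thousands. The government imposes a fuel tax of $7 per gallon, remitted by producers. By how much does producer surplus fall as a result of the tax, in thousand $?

Producer surplus falls by $1320 thousand.

Inverting to Q(P) form: Qd = 304 − 5P; Qs = 2P + 255.
Without the tax, 304 − 5P = 2P + 255 gives 7P = 49, so P* = $7 and Q* = 269.
With the tax collected from producers, supply shifts: Qs = 2(P − 7) + 255.
New equilibrium: buyers pay $9, producers receive $2, Q = 259. (Wedge: Pb − Ps = 7.)
ΔPS is the trapezoid between Q = 259 and Q = 269 of height $5: ½ · (269 + 259) · 5 = $1320.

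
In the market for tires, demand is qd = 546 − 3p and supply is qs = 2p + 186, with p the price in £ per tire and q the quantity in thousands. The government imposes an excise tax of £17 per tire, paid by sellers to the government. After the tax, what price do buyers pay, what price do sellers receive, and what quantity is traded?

Without the tax, 546 − 3p = 2p + 186 gives 5p = 360, so p* = £72 and q* = 330.
With the tax collected from sellers, supply shifts: qs = 2(p − 17) + 186.
Solving gives q = 309.6 with buyers paying £78.8 and sellers receiving £61.8 (the £17 wedge).
The less price-elastic side of the market bears the larger share of a per-unit tax.

Buyers pay £78.8; sellers receive £61.8; quantity = 309.6.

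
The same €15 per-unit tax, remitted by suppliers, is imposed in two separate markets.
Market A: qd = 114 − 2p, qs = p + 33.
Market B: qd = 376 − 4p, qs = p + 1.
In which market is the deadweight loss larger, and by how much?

Market A: pre-tax p* = €27, q* = 60; post-tax q = 50; deadweight loss = €75.
Market B: pre-tax p* = €75, q* = 76; post-tax q = 64; deadweight loss = €90.
Difference: €75 vs €90 → market B is larger by €15.

Market B, by €15.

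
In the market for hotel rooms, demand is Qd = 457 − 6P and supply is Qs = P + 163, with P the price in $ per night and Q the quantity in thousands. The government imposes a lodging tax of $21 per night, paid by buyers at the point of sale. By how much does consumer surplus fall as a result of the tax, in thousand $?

Before the tax: set 457 − 6P = P + 163 → P* = $42, Q* = 205.
With the tax collected from buyers, demand (in seller-price terms) shifts: Qd = 457 − 6(P + 21).
Solving gives Q = 187 with buyers paying $45 and suppliers receiving $24 (the $21 wedge).
ΔCS is the trapezoid between Q = 187 and Q = 205 of height $3: ½ · (205 + 187) · 3 = $588.

Consumer surplus falls by $588 thousand.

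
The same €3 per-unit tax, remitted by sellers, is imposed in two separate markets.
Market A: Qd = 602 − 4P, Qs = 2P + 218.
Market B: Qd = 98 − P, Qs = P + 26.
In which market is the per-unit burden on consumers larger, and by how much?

Market B, by €0.5.

Market A: pre-tax P* = €64, Q* = 346; post-tax Q = 342; per-unit burden on consumers = €1.
Market B: pre-tax P* = €36, Q* = 62; post-tax Q = 60.5; per-unit burden on consumers = €1.5.
Difference: €1 vs €1.5 → market B is larger by €0.5.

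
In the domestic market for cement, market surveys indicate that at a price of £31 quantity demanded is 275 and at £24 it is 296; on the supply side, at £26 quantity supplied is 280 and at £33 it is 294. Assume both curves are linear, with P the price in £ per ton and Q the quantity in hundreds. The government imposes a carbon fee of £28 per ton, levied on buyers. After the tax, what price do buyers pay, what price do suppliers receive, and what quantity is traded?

Buyers pay £39.2; suppliers receive £11.2; quantity = 250.4.

Demand slope: (296 − 275)/(24 − 31) = -3, so Qd = 368 − 3P.
Supply slope: (294 − 280)/(33 − 26) = 2, so Qs = 2P + 228.
Before the tax: set 368 − 3P = 2P + 228 → P* = £28, Q* = 284.
With the tax collected from buyers, demand (in seller-price terms) shifts: Qd = 368 − 3(P + 28).
Solving gives Q = 250.4 with buyers paying £39.2 and suppliers receiving £11.2 (the £28 wedge).
The less price-elastic side of the market bears the larger share of a per-unit tax.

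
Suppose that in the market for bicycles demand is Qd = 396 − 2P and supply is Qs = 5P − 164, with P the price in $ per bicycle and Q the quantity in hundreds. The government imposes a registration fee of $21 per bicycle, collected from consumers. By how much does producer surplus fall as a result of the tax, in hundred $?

Producer surplus falls by $1326 hundred.

Without the tax, 396 − 2P = 5P − 164 gives 7P = 560, so P* = $80 and Q* = 236.
With the tax collected from consumers, demand (in seller-price terms) shifts: Qd = 396 − 2(P + 21).
New equilibrium: consumers pay $95, producers receive $74, Q = 206. (Wedge: Pb − Ps = 21.)
ΔPS is the trapezoid between Q = 206 and Q = 236 of height $6: ½ · (236 + 206) · 6 = $1326.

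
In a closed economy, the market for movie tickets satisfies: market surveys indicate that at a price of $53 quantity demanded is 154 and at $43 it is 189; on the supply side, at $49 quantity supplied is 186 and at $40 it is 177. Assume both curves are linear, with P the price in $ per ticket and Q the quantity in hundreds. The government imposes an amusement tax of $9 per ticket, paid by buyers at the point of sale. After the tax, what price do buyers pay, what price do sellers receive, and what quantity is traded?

Buyers pay $47; sellers receive $38; quantity = 175.

Demand slope: (189 − 154)/(43 − 53) = -3.5, so Qd = 339.5 − 3.5P.
Supply slope: (177 − 186)/(40 − 49) = 1, so Qs = P + 137.
Without the tax, 339.5 − 3.5P = P + 137 gives 4.5P = 202.5, so P* = $45 and Q* = 182.
With the tax collected from buyers, demand (in seller-price terms) shifts: Qd = 339.5 − 3.5(P + 9).
New equilibrium: buyers pay $47, sellers receive $38, Q = 175. (Wedge: Pb − Ps = 9.)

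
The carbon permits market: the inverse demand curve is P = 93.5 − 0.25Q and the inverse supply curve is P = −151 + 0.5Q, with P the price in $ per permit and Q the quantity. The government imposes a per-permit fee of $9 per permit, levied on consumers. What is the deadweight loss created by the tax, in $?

Inverting to Q(P) form: Qd = 374 − 4P; Qs = 2P + 302.
Before the tax: set 374 − 4P = 2P + 302 → P* = $12, Q* = 326.
With the tax collected from consumers, demand (in seller-price terms) shifts: Qd = 374 − 4(P + 9).
New equilibrium: consumers pay $15, sellers receive $6, Q = 314. (Wedge: Pb − Ps = 9.)
Quantity falls by |ΔQ| = |326 − 314| = 12.
DWL = ½ · t · |ΔQ| = ½ · 9 · 12 = $54.

Deadweight loss = $54.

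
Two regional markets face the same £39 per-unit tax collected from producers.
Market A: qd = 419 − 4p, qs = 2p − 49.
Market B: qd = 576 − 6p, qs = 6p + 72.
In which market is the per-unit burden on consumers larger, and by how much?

Market B, by £6.5.

Market A: pre-tax p* = £78, q* = 107; post-tax q = 55; per-unit burden on consumers = £13.
Market B: pre-tax p* = £42, q* = 324; post-tax q = 207; per-unit burden on consumers = £19.5.
Difference: £13 vs £19.5 → market B is larger by £6.5.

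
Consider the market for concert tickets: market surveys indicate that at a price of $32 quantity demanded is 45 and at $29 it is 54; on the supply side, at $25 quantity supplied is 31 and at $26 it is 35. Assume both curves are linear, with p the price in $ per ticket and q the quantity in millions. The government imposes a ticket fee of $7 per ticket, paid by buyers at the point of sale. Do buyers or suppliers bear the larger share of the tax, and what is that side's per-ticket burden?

Buyers bear the larger share: $4 per ticket.

Demand slope: (54 − 45)/(29 − 32) = -3, so qd = 141 − 3p.
Supply slope: (35 − 31)/(26 − 25) = 4, so qs = 4p − 69.
Without the tax, 141 − 3p = 4p − 69 gives 7p = 210, so p* = $30 and q* = 51.
With the tax collected from buyers, demand (in seller-price terms) shifts: qd = 141 − 3(p + 7).
New equilibrium: buyers pay $34, suppliers receive $27, q = 39. (Wedge: pb − ps = 7.)
Per-ticket burden: buyers $4, suppliers $3.
Buyers take the larger share because demand is less price-elastic here (demand slope 3 vs supply slope 4).
The less price-elastic side of the market bears the larger share of a per-unit tax.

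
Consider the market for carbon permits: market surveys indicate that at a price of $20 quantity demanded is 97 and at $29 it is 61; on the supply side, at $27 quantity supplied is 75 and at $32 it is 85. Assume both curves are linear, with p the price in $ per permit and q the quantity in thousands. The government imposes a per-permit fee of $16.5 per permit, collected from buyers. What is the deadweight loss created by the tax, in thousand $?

Demand slope: (61 − 97)/(29 − 20) = -4, so qd = 177 − 4p.
Supply slope: (85 − 75)/(32 − 27) = 2, so qs = 2p + 21.
Without the tax, 177 − 4p = 2p + 21 gives 6p = 156, so p* = $26 and q* = 73.
With the tax collected from buyers, demand (in seller-price terms) shifts: qd = 177 − 4(p + 16.5).
Solving gives q = 51 with buyers paying $31.5 and producers receiving $15 (the $16.5 wedge).
Quantity falls by |ΔQ| = |73 − 51| = 22.
DWL = ½ · t · |ΔQ| = ½ · 16.5 · 22 = $181.5.

Deadweight loss = $181.5 thousand.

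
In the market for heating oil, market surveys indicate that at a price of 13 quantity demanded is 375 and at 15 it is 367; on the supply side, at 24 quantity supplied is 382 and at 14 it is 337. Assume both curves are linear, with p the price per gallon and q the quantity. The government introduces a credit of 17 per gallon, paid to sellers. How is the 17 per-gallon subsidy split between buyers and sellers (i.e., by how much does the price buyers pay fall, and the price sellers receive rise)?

Demand slope: (367 − 375)/(15 − 13) = -4, so qd = 427 − 4p.
Supply slope: (337 − 382)/(14 − 24) = 4.5, so qs = 4.5p + 274.
Without the subsidy, 427 − 4p = 4.5p + 274 gives 8.5p = 153, so p* = 18 and q* = 355.
With a per-unit subsidy paid to sellers, each receives p + 17 per unit sold, so supply becomes qs = 4.5(p + 17) + 274.
Solving gives q = 391 with buyers paying 9 and sellers receiving 26 (the 17 wedge).
Gain to buyers: 9; to sellers: 8. (They sum to 17.)

Buyers gain 9 per gallon; sellers gain 8 per gallon.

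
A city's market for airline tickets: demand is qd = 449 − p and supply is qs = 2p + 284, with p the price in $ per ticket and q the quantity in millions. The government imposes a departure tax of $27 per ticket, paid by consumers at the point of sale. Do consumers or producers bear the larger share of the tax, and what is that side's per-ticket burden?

Consumers bear the larger share: $18 per ticket.

Before the tax: set 449 − p = 2p + 284 → p* = $55, q* = 394.
With the tax collected from consumers, demand (in seller-price terms) shifts: qd = 449 − (p + 27).
Solving gives q = 376 with consumers paying $73 and producers receiving $46 (the $27 wedge).
Per-ticket burden: consumers $18, producers $9.
Consumers take the larger share because demand is less price-elastic here (demand slope 1 vs supply slope 2).
The less price-elastic side of the market bears the larger share of a per-unit tax.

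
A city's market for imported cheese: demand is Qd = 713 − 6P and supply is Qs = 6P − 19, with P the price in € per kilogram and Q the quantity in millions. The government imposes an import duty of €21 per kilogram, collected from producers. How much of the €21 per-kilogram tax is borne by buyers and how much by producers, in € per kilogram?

Buyers bear €10.5 per kilogram; producers bear €10.5 per kilogram.

Before the tax: set 713 − 6P = 6P − 19 → P* = €61, Q* = 347.
With the tax collected from producers, supply shifts: Qs = 6(P − 21) − 19.
Solving gives Q = 284 with buyers paying €71.5 and producers receiving €50.5 (the €21 wedge).
Burden on buyers: €10.5; on producers: €10.5. (They sum to €21.)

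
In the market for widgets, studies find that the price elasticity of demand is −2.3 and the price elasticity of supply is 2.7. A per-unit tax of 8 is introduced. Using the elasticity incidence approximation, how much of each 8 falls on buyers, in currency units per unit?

Buyers bear ≈ 4.32 per unit.

Incidence ratio: buyers' share ≈ εs / (εs + |εd|) = 2.7 / (2.7 + 2.3) = 0.54.
So buyers bear ≈ 0.54 × 8 = 4.32; sellers bear 3.68.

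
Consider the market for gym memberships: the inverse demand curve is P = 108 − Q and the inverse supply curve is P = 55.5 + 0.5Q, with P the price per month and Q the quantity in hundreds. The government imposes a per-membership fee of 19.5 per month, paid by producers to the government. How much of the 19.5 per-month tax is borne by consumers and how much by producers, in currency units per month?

Inverting to Q(P) form: Qd = 108 − P; Qs = 2P − 111.
Before the tax: set 108 − P = 2P − 111 → P* = 73, Q* = 35.
With the tax collected from producers, supply shifts: Qs = 2(P − 19.5) − 111.
New equilibrium: consumers pay 86, producers receive 66.5, Q = 22. (Wedge: Pb − Ps = 19.5.)
Burden on consumers: 13; on producers: 6.5. (They sum to 19.5.)
The less price-elastic side of the market bears the larger share of a per-unit tax.

Consumers bear 13 per month; producers bear 6.5 per month.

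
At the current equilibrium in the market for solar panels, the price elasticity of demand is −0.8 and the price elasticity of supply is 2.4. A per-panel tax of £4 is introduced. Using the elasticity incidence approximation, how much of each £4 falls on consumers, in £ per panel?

Consumers bear ≈ £3 per panel.

Incidence ratio: consumers' share ≈ εs / (εs + |εd|) = 2.4 / (2.4 + 0.8) = 0.75.
So consumers bear ≈ 0.75 × £4 = £3; suppliers bear £1.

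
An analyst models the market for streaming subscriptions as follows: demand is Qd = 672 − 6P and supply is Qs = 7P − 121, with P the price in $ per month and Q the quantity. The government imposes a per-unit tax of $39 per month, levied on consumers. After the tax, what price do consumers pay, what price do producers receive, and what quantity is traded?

Consumers pay $82; producers receive $43; quantity = 180.

Before the tax: set 672 − 6P = 7P − 121 → P* = $61, Q* = 306.
With the tax collected from consumers, demand (in seller-price terms) shifts: Qd = 672 − 6(P + 39).
Solving gives Q = 180 with consumers paying $82 and producers receiving $43 (the $39 wedge).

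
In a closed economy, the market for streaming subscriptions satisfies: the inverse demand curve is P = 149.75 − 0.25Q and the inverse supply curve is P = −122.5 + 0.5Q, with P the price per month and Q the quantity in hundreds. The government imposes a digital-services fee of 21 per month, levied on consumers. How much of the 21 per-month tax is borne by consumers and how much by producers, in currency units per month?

Inverting to Q(P) form: Qd = 599 − 4P; Qs = 2P + 245.
Before the tax: set 599 − 4P = 2P + 245 → P* = 59, Q* = 363.
With the tax collected from consumers, demand (in seller-price terms) shifts: Qd = 599 − 4(P + 21).
Solving gives Q = 335 with consumers paying 66 and producers receiving 45 (the 21 wedge).
Burden on consumers: 7; on producers: 14. (They sum to 21.)

Consumers bear 7 per month; producers bear 14 per month.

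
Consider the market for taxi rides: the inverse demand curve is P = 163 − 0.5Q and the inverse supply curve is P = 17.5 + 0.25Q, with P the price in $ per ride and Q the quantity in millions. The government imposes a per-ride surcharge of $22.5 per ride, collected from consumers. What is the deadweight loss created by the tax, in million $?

Deadweight loss = $337.5 million.

Rewrite in direct form: Qd = 326 − 2P and Qs = 4P − 70.
Without the tax, 326 − 2P = 4P − 70 gives 6P = 396, so P* = $66 and Q* = 194.
With the tax collected from consumers, demand (in seller-price terms) shifts: Qd = 326 − 2(P + 22.5).
Solving gives Q = 164 with consumers paying $81 and suppliers receiving $58.5 (the $22.5 wedge).
Quantity falls by |ΔQ| = |194 − 164| = 30.
DWL = ½ · t · |ΔQ| = ½ · 22.5 · 30 = $337.5.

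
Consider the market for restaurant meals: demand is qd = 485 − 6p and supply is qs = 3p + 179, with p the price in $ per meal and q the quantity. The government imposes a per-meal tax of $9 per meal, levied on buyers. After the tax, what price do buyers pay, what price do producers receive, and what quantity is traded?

Buyers pay $37; producers receive $28; quantity = 263.

Before the tax: set 485 − 6p = 3p + 179 → p* = $34, q* = 281.
With the tax collected from buyers, demand (in seller-price terms) shifts: qd = 485 − 6(p + 9).
Solving gives q = 263 with buyers paying $37 and producers receiving $28 (the $9 wedge).
The less price-elastic side of the market bears the larger share of a per-unit tax.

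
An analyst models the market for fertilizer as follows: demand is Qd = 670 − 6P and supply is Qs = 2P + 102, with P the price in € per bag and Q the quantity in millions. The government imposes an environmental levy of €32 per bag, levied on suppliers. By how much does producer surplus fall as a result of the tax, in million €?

Producer surplus falls by €5280 million.

Before the tax: set 670 − 6P = 2P + 102 → P* = €71, Q* = 244.
With the tax collected from suppliers, supply shifts: Qs = 2(P − 32) + 102.
New equilibrium: buyers pay €79, suppliers receive €47, Q = 196. (Wedge: Pb − Ps = 32.)
ΔPS is the trapezoid between Q = 196 and Q = 244 of height €24: ½ · (244 + 196) · 24 = €5280.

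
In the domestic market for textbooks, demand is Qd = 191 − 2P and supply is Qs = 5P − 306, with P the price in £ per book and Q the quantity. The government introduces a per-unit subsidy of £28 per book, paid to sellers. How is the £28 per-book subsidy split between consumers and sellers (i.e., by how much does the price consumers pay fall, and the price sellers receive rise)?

Consumers gain £20 per book; sellers gain £8 per book.

Before the subsidy: set 191 − 2P = 5P − 306 → P* = £71, Q* = 49.
With a per-unit subsidy paid to sellers, each receives P + 28 per unit sold, so supply becomes Qs = 5(P + 28) − 306.
New equilibrium: consumers pay £51, sellers receive £79, Q = 89. (Wedge: Pb − Ps = −28.)
Gain to consumers: £20; to sellers: £8. (They sum to £28.)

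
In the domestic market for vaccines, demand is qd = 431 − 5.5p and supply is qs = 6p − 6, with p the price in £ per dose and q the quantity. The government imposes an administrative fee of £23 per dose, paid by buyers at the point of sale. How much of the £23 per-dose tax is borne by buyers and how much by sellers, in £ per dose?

Before the tax: set 431 − 5.5p = 6p − 6 → p* = £38, q* = 222.
With the tax collected from buyers, demand (in seller-price terms) shifts: qd = 431 − 5.5(p + 23).
Solving gives q = 156 with buyers paying £50 and sellers receiving £27 (the £23 wedge).
Burden on buyers: £12; on sellers: £11. (They sum to £23.)
The less price-elastic side of the market bears the larger share of a per-unit tax.

Buyers bear £12 per dose; sellers bear £11 per dose.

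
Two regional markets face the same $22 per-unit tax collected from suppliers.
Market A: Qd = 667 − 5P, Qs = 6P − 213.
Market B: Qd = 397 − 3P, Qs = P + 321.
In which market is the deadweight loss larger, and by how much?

Market A: pre-tax P* = $80, Q* = 267; post-tax Q = 207; deadweight loss = $660.
Market B: pre-tax P* = $19, Q* = 340; post-tax Q = 323.5; deadweight loss = $181.5.
Difference: $660 vs $181.5 → market A is larger by $478.5.

Market A, by $478.5.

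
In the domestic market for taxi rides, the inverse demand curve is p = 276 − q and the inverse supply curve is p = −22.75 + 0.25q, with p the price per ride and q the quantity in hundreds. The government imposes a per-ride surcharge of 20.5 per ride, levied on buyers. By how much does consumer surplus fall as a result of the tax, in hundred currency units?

Consumer surplus falls by 3785.12 hundred.

Rewrite in direct form: qd = 276 − p and qs = 4p + 91.
Without the tax, 276 − p = 4p + 91 gives 5p = 185, so p* = 37 and q* = 239.
With the tax collected from buyers, demand (in seller-price terms) shifts: qd = 276 − (p + 20.5).
New equilibrium: buyers pay 53.4, producers receive 32.9, q = 222.6. (Wedge: pb − ps = 20.5.)
ΔCS is the trapezoid between Q = 222.6 and Q = 239 of height 16.4: ½ · (239 + 222.6) · 16.4 = 3785.12.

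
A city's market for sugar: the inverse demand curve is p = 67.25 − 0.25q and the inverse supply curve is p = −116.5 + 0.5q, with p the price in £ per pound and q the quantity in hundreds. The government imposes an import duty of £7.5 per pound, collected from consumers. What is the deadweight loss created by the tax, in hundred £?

Deadweight loss = £37.5 hundred.

Inverting to q(p) form: qd = 269 − 4p; qs = 2p + 233.
Before the tax: set 269 − 4p = 2p + 233 → p* = £6, q* = 245.
With the tax collected from consumers, demand (in seller-price terms) shifts: qd = 269 − 4(p + 7.5).
New equilibrium: consumers pay £8.5, sellers receive £1, q = 235. (Wedge: pb − ps = 7.5.)
Quantity falls by |ΔQ| = |245 − 235| = 10.
DWL = ½ · t · |ΔQ| = ½ · 7.5 · 10 = £37.5.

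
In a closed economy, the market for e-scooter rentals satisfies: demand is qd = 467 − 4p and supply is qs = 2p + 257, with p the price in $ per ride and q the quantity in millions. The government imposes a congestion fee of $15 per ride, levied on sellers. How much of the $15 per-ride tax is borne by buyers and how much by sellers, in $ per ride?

Buyers bear $5 per ride; sellers bear $10 per ride.

Without the tax, 467 − 4p = 2p + 257 gives 6p = 210, so p* = $35 and q* = 327.
With the tax collected from sellers, supply shifts: qs = 2(p − 15) + 257.
New equilibrium: buyers pay $40, sellers receive $25, q = 307. (Wedge: pb − ps = 15.)
Burden on buyers: $5; on sellers: $10. (They sum to $15.)
The less price-elastic side of the market bears the larger share of a per-unit tax.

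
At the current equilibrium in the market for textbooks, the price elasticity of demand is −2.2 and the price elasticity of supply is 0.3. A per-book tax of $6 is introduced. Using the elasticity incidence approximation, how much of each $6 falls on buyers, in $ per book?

Incidence ratio: buyers' share ≈ εs / (εs + |εd|) = 0.3 / (0.3 + 2.2) = 0.12.
So buyers bear ≈ 0.12 × $6 = $0.72; suppliers bear $5.28.

Buyers bear ≈ $0.72 per book.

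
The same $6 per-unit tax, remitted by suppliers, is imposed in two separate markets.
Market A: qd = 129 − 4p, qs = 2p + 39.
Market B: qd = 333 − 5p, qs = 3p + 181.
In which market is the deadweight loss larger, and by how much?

Market B, by $9.75.

Market A: pre-tax p* = $15, q* = 69; post-tax q = 61; deadweight loss = $24.
Market B: pre-tax p* = $19, q* = 238; post-tax q = 226.75; deadweight loss = $33.75.
Difference: $24 vs $33.75 → market B is larger by $9.75.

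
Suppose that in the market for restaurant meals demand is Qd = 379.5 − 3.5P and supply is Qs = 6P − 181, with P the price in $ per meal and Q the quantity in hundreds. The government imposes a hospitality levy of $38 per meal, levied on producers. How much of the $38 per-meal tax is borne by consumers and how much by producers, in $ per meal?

Without the tax, 379.5 − 3.5P = 6P − 181 gives 9.5P = 560.5, so P* = $59 and Q* = 173.
With the tax collected from producers, supply shifts: Qs = 6(P − 38) − 181.
New equilibrium: consumers pay $83, producers receive $45, Q = 89. (Wedge: Pb − Ps = 38.)
Burden on consumers: $24; on producers: $14. (They sum to $38.)
The less price-elastic side of the market bears the larger share of a per-unit tax.

Consumers bear $24 per meal; producers bear $14 per meal.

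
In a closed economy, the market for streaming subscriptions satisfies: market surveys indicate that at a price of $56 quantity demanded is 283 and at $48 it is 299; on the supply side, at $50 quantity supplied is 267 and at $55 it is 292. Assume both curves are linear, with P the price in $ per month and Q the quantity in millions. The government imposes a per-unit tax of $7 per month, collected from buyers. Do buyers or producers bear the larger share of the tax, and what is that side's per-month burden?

Demand slope: (299 − 283)/(48 − 56) = -2, so Qd = 395 − 2P.
Supply slope: (292 − 267)/(55 − 50) = 5, so Qs = 5P + 17.
Without the tax, 395 − 2P = 5P + 17 gives 7P = 378, so P* = $54 and Q* = 287.
With the tax collected from buyers, demand (in seller-price terms) shifts: Qd = 395 − 2(P + 7).
New equilibrium: buyers pay $59, producers receive $52, Q = 277. (Wedge: Pb − Ps = 7.)
Per-month burden: buyers $5, producers $2.
Buyers take the larger share because demand is less price-elastic here (demand slope 2 vs supply slope 5).
The less price-elastic side of the market bears the larger share of a per-unit tax.

Buyers bear the larger share: $5 per month.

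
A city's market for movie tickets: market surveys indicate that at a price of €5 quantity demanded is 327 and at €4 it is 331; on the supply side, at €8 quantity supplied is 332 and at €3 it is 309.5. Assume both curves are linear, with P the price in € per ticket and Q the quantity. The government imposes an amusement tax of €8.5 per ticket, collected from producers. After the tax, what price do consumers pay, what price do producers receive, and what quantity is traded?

Demand slope: (331 − 327)/(4 − 5) = -4, so Qd = 347 − 4P.
Supply slope: (309.5 − 332)/(3 − 8) = 4.5, so Qs = 4.5P + 296.
Without the tax, 347 − 4P = 4.5P + 296 gives 8.5P = 51, so P* = €6 and Q* = 323.
With the tax collected from producers, supply shifts: Qs = 4.5(P − 8.5) + 296.
Solving gives Q = 305 with consumers paying €10.5 and producers receiving €2 (the €8.5 wedge).
The less price-elastic side of the market bears the larger share of a per-unit tax.

Consumers pay €10.5; producers receive €2; quantity = 305.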